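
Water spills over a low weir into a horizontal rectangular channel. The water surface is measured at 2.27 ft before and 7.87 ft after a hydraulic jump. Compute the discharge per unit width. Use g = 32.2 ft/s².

q = 54.0 ft²/s

For a rectangular channel the momentum equation gives q² = ½·g·y₁·y₂·(y₁ + y₂) = ½×32.2×2.27×7.87×10.1 = 2917.
q = √2917 = 54.0 ft²/s.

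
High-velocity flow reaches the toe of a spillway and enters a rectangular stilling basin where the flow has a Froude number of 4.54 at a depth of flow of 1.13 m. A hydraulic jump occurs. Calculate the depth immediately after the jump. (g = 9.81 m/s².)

y₂ = 6.71 m

Fr₁ = 4.54 (given).
Bélanger equation: y₂/y₁ = ½[√(1 + 8Fr₁²) − 1] = ½[√165.9 − 1] = 5.94.
y₂ = 5.94 × 1.13 = 6.71 m.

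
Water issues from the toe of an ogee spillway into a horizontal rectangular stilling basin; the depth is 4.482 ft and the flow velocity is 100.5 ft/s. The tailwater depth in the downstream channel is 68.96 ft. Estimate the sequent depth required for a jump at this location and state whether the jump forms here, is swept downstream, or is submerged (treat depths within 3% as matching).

Fr₁ = V₁/√(g·y₁) = 100.5/√(32.2×4.482) = 8.366.
By Bélanger, y₂/y₁ = ½[√(1 + 8Fr₁²) − 1] = ½[√560.88 − 1] = 11.34.
y₂ = 11.34 × 4.482 = 50.83 ft.
Tailwater y_tw = 68.96 ft: y_tw > y₂, so the jump is submerged.

y₂ = 50.83 ft; the jump is submerged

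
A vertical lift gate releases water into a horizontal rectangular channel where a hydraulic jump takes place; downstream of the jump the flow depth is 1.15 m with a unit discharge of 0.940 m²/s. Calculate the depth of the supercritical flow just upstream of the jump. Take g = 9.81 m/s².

y₁ = 0.123 m

V₂ = q/y₂ = 0.940/1.15 = 0.817 m/s; Fr₂ = V₂/√(g·y₂) = 0.243.
The Bélanger relation is symmetric: y₁/y₂ = ½[√(1 + 8Fr₂²) − 1] = ½[√1.474 − 1] = 0.107.
y₁ = 0.107 × 1.15 = 0.123 m.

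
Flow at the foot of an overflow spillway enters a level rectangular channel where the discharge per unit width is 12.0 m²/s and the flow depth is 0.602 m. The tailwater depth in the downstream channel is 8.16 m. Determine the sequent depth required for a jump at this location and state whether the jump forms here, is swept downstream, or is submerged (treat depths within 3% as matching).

V₁ = q/y₁ = 12.0/0.602 = 19.9 m/s. Fr₁ = V₁/√(g·y₁) = 19.9/√(9.81×0.602) = 8.20.
Bélanger equation: y₂/y₁ = ½[√(1 + 8Fr₁²) − 1] = ½[√539.3 − 1] = 11.1.
y₂ = 11.1 × 0.602 = 6.69 m.
Tailwater y_tw = 8.16 m: y_tw > y₂, so the jump is submerged.

y₂ = 6.69 m; the jump is submerged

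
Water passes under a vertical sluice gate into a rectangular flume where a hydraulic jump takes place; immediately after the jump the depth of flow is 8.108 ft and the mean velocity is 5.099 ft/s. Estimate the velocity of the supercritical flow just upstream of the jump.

V₁ = 29.96 ft/s

Fr₂ = V₂/√(g·y₂) = 5.099/√(32.2×8.108) = 0.3156.
The Bélanger relation is symmetric: y₁/y₂ = ½[√(1 + 8Fr₂²) − 1] = ½[√1.7967 − 1] = 0.1702.
y₁ = 0.1702 × 8.108 = 1.380 ft.
V₁ = q/y₁ = 41.34/1.380 = 29.96 ft/s.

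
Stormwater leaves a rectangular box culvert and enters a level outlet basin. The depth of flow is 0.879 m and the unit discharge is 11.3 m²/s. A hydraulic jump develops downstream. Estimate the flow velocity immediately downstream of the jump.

V₁ = q/y₁ = 11.3/0.879 = 12.9 m/s. Fr₁ = V₁/√(g·y₁) = 12.9/√(9.81×0.879) = 4.38.
Sequent-depth ratio: y₂/y₁ = ½[√(1 + 8Fr₁²) − 1] = ½[√154.3 − 1] = 5.71.
y₂ = 5.71 × 0.879 = 5.02 m.
V₂ = q/y₂ = 11.3/5.02 = 2.25 m/s.

V₂ = 2.25 m/s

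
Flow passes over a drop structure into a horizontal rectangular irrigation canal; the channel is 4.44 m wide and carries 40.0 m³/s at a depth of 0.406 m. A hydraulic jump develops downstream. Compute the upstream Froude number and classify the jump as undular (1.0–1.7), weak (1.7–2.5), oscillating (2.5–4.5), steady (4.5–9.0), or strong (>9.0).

Fr₁ = 11.1; strong jump

q = Q/b = 40.0/4.44 = 9.01 m²/s; V₁ = q/y₁ = 22.2 m/s. Fr₁ = V₁/√(g·y₁) = 11.1.
Fr₁ = 11.1 lies in the strong range.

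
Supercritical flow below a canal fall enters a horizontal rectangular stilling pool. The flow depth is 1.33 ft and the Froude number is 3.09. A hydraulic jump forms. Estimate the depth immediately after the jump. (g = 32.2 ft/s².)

Fr₁ = 3.09 (given).
Bélanger equation: y₂/y₁ = ½[√(1 + 8Fr₁²) − 1] = ½[√77.38 − 1] = 3.90.
y₂ = 3.90 × 1.33 = 5.18 ft.

y₂ = 5.18 ft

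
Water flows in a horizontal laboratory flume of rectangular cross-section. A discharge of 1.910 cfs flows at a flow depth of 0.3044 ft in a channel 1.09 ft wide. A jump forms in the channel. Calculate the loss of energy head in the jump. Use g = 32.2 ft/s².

ΔE = 0.05360 ft

q = Q/b = 1.910/1.09 = 1.752 ft²/s; V₁ = q/y₁ = 5.757 ft/s. Fr₁ = V₁/√(g·y₁) = 1.839.
Conjugate-depth relation: y₂/y₁ = ½[√(1 + 8Fr₁²) − 1] = ½[√28.047 − 1] = 2.148.
y₂ = 2.148 × 0.3044 = 0.6538 ft.
V₂ = q/y₂ = 1.752/0.6538 = 2.680 ft/s. E₁ = y₁ + V₁²/2g = 0.8190 ft; E₂ = y₂ + V₂²/2g = 0.7654 ft. ΔE = E₁ − E₂ = 0.05360 ft.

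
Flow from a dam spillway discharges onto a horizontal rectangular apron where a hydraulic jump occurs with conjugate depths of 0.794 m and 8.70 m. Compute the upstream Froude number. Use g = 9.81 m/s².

Fr₁ = 8.09

For a rectangular channel the momentum equation gives q² = ½·g·y₁·y₂·(y₁ + y₂) = ½×9.81×0.794×8.70×9.49 = 322.
q = √322 = 17.9 m²/s.
V₁ = q/y₁ = 22.6 m/s; Fr₁ = V₁/√(g·y₁) = 8.09.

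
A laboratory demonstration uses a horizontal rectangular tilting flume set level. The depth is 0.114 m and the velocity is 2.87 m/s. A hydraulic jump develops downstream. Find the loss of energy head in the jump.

ΔE = 0.113 m

Fr₁ = V₁/√(g·y₁) = 2.87/√(9.81×0.114) = 2.71.
Sequent-depth ratio: y₂/y₁ = ½[√(1 + 8Fr₁²) − 1] = ½[√59.92 − 1] = 3.37.
y₂ = 3.37 × 0.114 = 0.384 m.
Head loss: ΔE = (y₂ − y₁)³/(4y₁y₂) = (0.384 − 0.114)³/(4×0.114×0.384) = 0.0197/0.175 = 0.113 m.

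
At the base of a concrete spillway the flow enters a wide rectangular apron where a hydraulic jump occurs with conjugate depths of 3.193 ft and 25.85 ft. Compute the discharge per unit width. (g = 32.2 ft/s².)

q = 196.5 ft²/s

For a rectangular channel the momentum equation gives q² = ½·g·y₁·y₂·(y₁ + y₂) = ½×32.2×3.193×25.85×29.04 = 38595.
q = √38595 = 196.5 ft²/s.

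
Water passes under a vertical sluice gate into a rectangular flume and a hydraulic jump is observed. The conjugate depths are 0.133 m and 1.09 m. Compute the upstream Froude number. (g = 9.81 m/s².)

For a rectangular channel the momentum equation gives q² = ½·g·y₁·y₂·(y₁ + y₂) = ½×9.81×0.133×1.09×1.22 = 0.870.
q = √0.870 = 0.933 m²/s.
V₁ = q/y₁ = 7.01 m/s; Fr₁ = V₁/√(g·y₁) = 6.14.

Fr₁ = 6.14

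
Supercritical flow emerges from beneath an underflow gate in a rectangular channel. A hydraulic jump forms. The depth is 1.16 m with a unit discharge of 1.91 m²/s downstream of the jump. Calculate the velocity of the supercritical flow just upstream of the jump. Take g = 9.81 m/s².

V₂ = q/y₂ = 1.91/1.16 = 1.65 m/s; Fr₂ = V₂/√(g·y₂) = 0.488.
The Bélanger relation is symmetric: y₁/y₂ = ½[√(1 + 8Fr₂²) − 1] = ½[√2.906 − 1] = 0.352.
y₁ = 0.352 × 1.16 = 0.409 m.
V₁ = q/y₁ = 1.91/0.409 = 4.67 m/s.

V₁ = 4.67 m/s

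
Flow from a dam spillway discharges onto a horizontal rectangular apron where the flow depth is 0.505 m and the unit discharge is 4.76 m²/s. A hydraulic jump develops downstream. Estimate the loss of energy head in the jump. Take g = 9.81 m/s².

ΔE = 2.10 m

V₁ = q/y₁ = 4.76/0.505 = 9.43 m/s. Fr₁ = V₁/√(g·y₁) = 9.43/√(9.81×0.505) = 4.23.
Sequent-depth ratio: y₂/y₁ = ½[√(1 + 8Fr₁²) − 1] = ½[√144.5 − 1] = 5.51.
y₂ = 5.51 × 0.505 = 2.78 m.
V₂ = q/y₂ = 4.76/2.78 = 1.71 m/s. E₁ = y₁ + V₁²/2g = 5.03 m; E₂ = y₂ + V₂²/2g = 2.93 m. ΔE = E₁ − E₂ = 2.10 m.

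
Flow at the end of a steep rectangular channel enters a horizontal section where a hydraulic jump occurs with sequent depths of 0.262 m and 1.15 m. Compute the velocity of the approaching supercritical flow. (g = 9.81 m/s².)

V₁ = 5.51 m/s

For a rectangular channel the momentum equation gives q² = ½·g·y₁·y₂·(y₁ + y₂) = ½×9.81×0.262×1.15×1.41 = 2.09.
q = √2.09 = 1.44 m²/s.
V₁ = q/y₁ = 1.44/0.262 = 5.51 m/s.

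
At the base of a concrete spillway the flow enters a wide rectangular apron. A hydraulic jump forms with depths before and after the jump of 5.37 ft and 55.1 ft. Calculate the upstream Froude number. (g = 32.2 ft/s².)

For a rectangular channel the momentum equation gives q² = ½·g·y₁·y₂·(y₁ + y₂) = ½×32.2×5.37×55.1×60.5 = 288066.
q = √288066 = 537 ft²/s.
V₁ = q/y₁ = 99.9 ft/s; Fr₁ = V₁/√(g·y₁) = 7.60.

Fr₁ = 7.60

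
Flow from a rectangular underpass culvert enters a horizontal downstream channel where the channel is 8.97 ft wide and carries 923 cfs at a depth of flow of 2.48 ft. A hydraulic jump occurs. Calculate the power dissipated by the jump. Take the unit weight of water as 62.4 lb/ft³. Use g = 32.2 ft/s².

q = Q/b = 923/8.97 = 103 ft²/s; V₁ = q/y₁ = 41.5 ft/s. Fr₁ = V₁/√(g·y₁) = 4.64.
By Bélanger, y₂/y₁ = ½[√(1 + 8Fr₁²) − 1] = ½[√173.5 − 1] = 6.09.
y₂ = 6.09 × 2.48 = 15.1 ft.
Head loss: ΔE = (y₂ − y₁)³/(4y₁y₂) = (15.1 − 2.48)³/(4×2.48×15.1) = 2006/150 = 13.4 ft.
P = γ·Q·ΔE/550 = 62.4 × 923 × 13.4 / 550 = 1403 hp.

P = 1403 hp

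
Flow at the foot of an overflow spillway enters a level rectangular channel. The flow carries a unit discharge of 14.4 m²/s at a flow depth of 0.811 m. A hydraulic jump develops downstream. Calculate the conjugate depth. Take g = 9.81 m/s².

V₁ = q/y₁ = 14.4/0.811 = 17.8 m/s. Fr₁ = V₁/√(g·y₁) = 17.8/√(9.81×0.811) = 6.30.
By Bélanger, y₂/y₁ = ½[√(1 + 8Fr₁²) − 1] = ½[√318.0 − 1] = 8.42.
y₂ = 8.42 × 0.811 = 6.83 m.

y₂ = 6.83 m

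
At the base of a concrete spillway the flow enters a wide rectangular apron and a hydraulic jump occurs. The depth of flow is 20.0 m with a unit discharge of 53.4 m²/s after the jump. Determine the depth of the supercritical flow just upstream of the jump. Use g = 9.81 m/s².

V₂ = q/y₂ = 53.4/20.0 = 2.67 m/s; Fr₂ = V₂/√(g·y₂) = 0.191.
Applying the sequent-depth relation in reverse, y₁/y₂ = ½[√(1 + 8Fr₂²) − 1] = ½[√1.291 − 1] = 0.0680.
y₁ = 0.0680 × 20.0 = 1.36 m.

y₁ = 1.36 m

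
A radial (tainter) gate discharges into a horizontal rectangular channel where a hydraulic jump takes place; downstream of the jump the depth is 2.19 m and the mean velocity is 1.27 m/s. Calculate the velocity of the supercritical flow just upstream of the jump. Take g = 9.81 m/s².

Fr₂ = V₂/√(g·y₂) = 1.27/√(9.81×2.19) = 0.274.
From the momentum equation (using Fr₂), y₁/y₂ = ½[√(1 + 8Fr₂²) − 1] = ½[√1.601 − 1] = 0.133.
y₁ = 0.133 × 2.19 = 0.290 m.
V₁ = q/y₁ = 2.78/0.290 = 9.58 m/s.

V₁ = 9.58 m/s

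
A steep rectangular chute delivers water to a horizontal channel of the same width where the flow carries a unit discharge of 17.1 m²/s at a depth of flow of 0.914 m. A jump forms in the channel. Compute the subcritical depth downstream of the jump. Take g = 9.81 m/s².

V₁ = q/y₁ = 17.1/0.914 = 18.7 m/s. Fr₁ = V₁/√(g·y₁) = 18.7/√(9.81×0.914) = 6.25.
Sequent-depth ratio: y₂/y₁ = ½[√(1 + 8Fr₁²) − 1] = ½[√313.3 − 1] = 8.35.
y₂ = 8.35 × 0.914 = 7.63 m.

y₂ = 7.63 m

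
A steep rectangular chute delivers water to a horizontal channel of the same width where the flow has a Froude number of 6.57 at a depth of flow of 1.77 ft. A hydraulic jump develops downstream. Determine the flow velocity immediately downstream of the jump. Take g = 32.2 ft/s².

Fr₁ = 6.57 (given).
Bélanger equation: y₂/y₁ = ½[√(1 + 8Fr₁²) − 1] = ½[√346.3 − 1] = 8.80.
y₂ = 8.80 × 1.77 = 15.6 ft.
V₁ = Fr₁·√(g·y₁) = 6.57×√(32.2×1.77) = 49.6 ft/s; q = V₁·y₁ = 87.8 ft²/s.
V₂ = q/y₂ = 87.8/15.6 = 5.63 ft/s.

V₂ = 5.63 ft/s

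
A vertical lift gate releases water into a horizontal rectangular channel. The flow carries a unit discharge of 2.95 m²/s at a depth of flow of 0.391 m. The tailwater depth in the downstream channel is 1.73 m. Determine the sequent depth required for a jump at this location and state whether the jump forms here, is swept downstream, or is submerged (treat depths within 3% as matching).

y₂ = 1.94 m; the jump is swept downstream

V₁ = q/y₁ = 2.95/0.391 = 7.54 m/s. Fr₁ = V₁/√(g·y₁) = 7.54/√(9.81×0.391) = 3.85.
Bélanger equation: y₂/y₁ = ½[√(1 + 8Fr₁²) − 1] = ½[√119.7 − 1] = 4.97.
y₂ = 4.97 × 0.391 = 1.94 m.
Tailwater y_tw = 1.73 m: y_tw < y₂, so the jump is swept downstream.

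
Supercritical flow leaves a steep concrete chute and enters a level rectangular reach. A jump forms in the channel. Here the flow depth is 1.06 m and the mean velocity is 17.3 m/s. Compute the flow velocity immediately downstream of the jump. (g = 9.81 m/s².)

V₂ = 2.44 m/s

Fr₁ = V₁/√(g·y₁) = 17.3/√(9.81×1.06) = 5.36.
Sequent-depth ratio: y₂/y₁ = ½[√(1 + 8Fr₁²) − 1] = ½[√231.3 − 1] = 7.10.
y₂ = 7.10 × 1.06 = 7.53 m.
q = V₁·y₁ = 17.3 × 1.06 = 18.3 m²/s.
V₂ = q/y₂ = 18.3/7.53 = 2.44 m/s.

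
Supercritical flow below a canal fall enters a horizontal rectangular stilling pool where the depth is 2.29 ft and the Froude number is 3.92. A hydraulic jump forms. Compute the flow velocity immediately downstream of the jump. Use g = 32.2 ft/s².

Fr₁ = 3.92 (given).
Bélanger equation: y₂/y₁ = ½[√(1 + 8Fr₁²) − 1] = ½[√123.9 − 1] = 5.07.
y₂ = 5.07 × 2.29 = 11.6 ft.
V₁ = Fr₁·√(g·y₁) = 3.92×√(32.2×2.29) = 33.7 ft/s; q = V₁·y₁ = 77.1 ft²/s.
V₂ = q/y₂ = 77.1/11.6 = 6.64 ft/s.

V₂ = 6.64 ft/s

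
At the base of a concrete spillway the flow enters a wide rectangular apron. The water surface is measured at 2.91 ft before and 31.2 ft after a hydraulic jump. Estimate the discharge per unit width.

For a rectangular channel the momentum equation gives q² = ½·g·y₁·y₂·(y₁ + y₂) = ½×32.2×2.91×31.2×34.1 = 49860.
q = √49860 = 223 ft²/s.

q = 223 ft²/s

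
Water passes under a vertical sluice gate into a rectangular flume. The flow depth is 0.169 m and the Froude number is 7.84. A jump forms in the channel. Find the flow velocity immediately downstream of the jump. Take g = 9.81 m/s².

V₂ = 0.952 m/s

Fr₁ = 7.84 (given).
Bélanger equation: y₂/y₁ = ½[√(1 + 8Fr₁²) − 1] = ½[√492.7 − 1] = 10.6.
y₂ = 10.6 × 0.169 = 1.79 m.
V₁ = Fr₁·√(g·y₁) = 7.84×√(9.81×0.169) = 10.1 m/s; q = V₁·y₁ = 1.71 m²/s.
V₂ = q/y₂ = 1.71/1.79 = 0.952 m/s.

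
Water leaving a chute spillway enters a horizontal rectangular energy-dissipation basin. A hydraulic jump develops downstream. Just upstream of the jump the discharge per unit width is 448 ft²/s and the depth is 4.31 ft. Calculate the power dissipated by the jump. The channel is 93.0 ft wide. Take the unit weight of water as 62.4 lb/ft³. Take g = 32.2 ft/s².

V₁ = q/y₁ = 448/4.31 = 104 ft/s. Fr₁ = V₁/√(g·y₁) = 104/√(32.2×4.31) = 8.82.
Bélanger equation: y₂/y₁ = ½[√(1 + 8Fr₁²) − 1] = ½[√623.8 − 1] = 12.0.
y₂ = 12.0 × 4.31 = 51.7 ft.
Head loss: ΔE = (y₂ − y₁)³/(4y₁y₂) = (51.7 − 4.31)³/(4×4.31×51.7) = 106219/891 = 119 ft.
Q = q·b = 448 × 93.0 = 41664 cfs. P = γ·Q·ΔE/550 = 62.4 × 41664 × 119 / 550 = 563664 hp.

P = 563664 hp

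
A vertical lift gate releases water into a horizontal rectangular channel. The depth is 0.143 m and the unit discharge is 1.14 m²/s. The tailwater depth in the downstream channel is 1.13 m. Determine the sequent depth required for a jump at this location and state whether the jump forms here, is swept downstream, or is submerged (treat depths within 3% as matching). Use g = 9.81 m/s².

y₂ = 1.29 m; the jump is swept downstream

V₁ = q/y₁ = 1.14/0.143 = 7.97 m/s. Fr₁ = V₁/√(g·y₁) = 7.97/√(9.81×0.143) = 6.73.
Conjugate-depth relation: y₂/y₁ = ½[√(1 + 8Fr₁²) − 1] = ½[√363.4 − 1] = 9.03.
y₂ = 9.03 × 0.143 = 1.29 m.
Tailwater y_tw = 1.13 m: y_tw < y₂, so the jump is swept downstream.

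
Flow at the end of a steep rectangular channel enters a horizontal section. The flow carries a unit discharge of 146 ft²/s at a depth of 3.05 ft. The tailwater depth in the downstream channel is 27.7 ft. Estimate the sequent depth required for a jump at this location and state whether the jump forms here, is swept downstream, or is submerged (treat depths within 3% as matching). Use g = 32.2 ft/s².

V₁ = q/y₁ = 146/3.05 = 47.9 ft/s. Fr₁ = V₁/√(g·y₁) = 47.9/√(32.2×3.05) = 4.83.
By Bélanger, y₂/y₁ = ½[√(1 + 8Fr₁²) − 1] = ½[√187.7 − 1] = 6.35.
y₂ = 6.35 × 3.05 = 19.4 ft.
Tailwater y_tw = 27.7 ft: y_tw > y₂, so the jump is submerged.

y₂ = 19.4 ft; the jump is submerged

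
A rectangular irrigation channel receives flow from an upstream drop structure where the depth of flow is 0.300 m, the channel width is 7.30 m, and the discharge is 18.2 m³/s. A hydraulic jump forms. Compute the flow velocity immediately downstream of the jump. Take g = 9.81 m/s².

V₂ = 1.30 m/s

q = Q/b = 18.2/7.30 = 2.49 m²/s; V₁ = q/y₁ = 8.31 m/s. Fr₁ = V₁/√(g·y₁) = 4.84.
By Bélanger, y₂/y₁ = ½[√(1 + 8Fr₁²) − 1] = ½[√188.7 − 1] = 6.37.
y₂ = 6.37 × 0.300 = 1.91 m.
V₂ = q/y₂ = 2.49/1.91 = 1.30 m/s.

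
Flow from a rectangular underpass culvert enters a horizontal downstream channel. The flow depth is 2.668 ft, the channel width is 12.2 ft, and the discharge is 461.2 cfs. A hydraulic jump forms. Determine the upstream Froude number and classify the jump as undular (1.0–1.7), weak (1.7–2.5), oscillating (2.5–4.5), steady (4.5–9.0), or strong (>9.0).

Fr₁ = 1.529; undular jump

q = Q/b = 461.2/12.2 = 37.80 ft²/s; V₁ = q/y₁ = 14.17 ft/s. Fr₁ = V₁/√(g·y₁) = 1.529.
Fr₁ = 1.529 lies in the undular range.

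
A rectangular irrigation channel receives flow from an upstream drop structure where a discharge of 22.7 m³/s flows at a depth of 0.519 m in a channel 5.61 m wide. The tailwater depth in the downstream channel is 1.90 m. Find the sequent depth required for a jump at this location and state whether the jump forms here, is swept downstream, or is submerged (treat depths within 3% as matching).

q = Q/b = 22.7/5.61 = 4.05 m²/s; V₁ = q/y₁ = 7.80 m/s. Fr₁ = V₁/√(g·y₁) = 3.46.
From the momentum equation for a rectangular channel, y₂/y₁ = ½[√(1 + 8Fr₁²) − 1] = ½[√96.51 − 1] = 4.41.
y₂ = 4.41 × 0.519 = 2.29 m.
Tailwater y_tw = 1.90 m: y_tw < y₂, so the jump is swept downstream.

y₂ = 2.29 m; the jump is swept downstream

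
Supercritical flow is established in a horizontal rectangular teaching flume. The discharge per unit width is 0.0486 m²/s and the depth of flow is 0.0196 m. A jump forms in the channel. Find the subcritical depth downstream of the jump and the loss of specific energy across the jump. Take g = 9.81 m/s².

y₂ = 0.147 m; ΔE = 0.180 m

V₁ = q/y₁ = 0.0486/0.0196 = 2.48 m/s. Fr₁ = V₁/√(g·y₁) = 2.48/√(9.81×0.0196) = 5.65.
Bélanger equation: y₂/y₁ = ½[√(1 + 8Fr₁²) − 1] = ½[√256.8 − 1] = 7.51.
y₂ = 7.51 × 0.0196 = 0.147 m.
V₂ = q/y₂ = 0.0486/0.147 = 0.330 m/s. E₁ = y₁ + V₁²/2g = 0.333 m; E₂ = y₂ + V₂²/2g = 0.153 m. ΔE = E₁ − E₂ = 0.180 m.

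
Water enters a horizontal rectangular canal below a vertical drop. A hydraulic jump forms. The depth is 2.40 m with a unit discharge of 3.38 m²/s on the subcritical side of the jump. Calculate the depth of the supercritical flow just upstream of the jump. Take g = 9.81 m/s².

y₁ = 0.353 m

V₂ = q/y₂ = 3.38/2.40 = 1.41 m/s; Fr₂ = V₂/√(g·y₂) = 0.290.
Applying the sequent-depth relation in reverse, y₁/y₂ = ½[√(1 + 8Fr₂²) − 1] = ½[√1.674 − 1] = 0.147.
y₁ = 0.147 × 2.40 = 0.353 m.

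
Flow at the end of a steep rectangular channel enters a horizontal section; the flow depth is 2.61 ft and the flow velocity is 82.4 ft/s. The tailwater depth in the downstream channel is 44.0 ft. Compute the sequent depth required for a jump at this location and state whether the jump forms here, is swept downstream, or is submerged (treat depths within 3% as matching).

y₂ = 31.9 ft; the jump is submerged

Fr₁ = V₁/√(g·y₁) = 82.4/√(32.2×2.61) = 8.99.
By Bélanger, y₂/y₁ = ½[√(1 + 8Fr₁²) − 1] = ½[√647.3 − 1] = 12.2.
y₂ = 12.2 × 2.61 = 31.9 ft.
Tailwater y_tw = 44.0 ft: y_tw > y₂, so the jump is submerged.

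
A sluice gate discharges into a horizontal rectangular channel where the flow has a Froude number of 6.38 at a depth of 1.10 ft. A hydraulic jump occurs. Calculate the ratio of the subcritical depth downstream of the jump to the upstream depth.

Fr₁ = 6.38 (given).
Bélanger equation: y₂/y₁ = ½[√(1 + 8Fr₁²) − 1] = ½[√326.6 − 1] = 8.54.

y₂/y₁ = 8.54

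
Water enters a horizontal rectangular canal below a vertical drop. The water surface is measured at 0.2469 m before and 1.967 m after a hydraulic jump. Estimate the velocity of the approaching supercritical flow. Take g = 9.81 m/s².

V₁ = 9.301 m/s

For a rectangular channel the momentum equation gives q² = ½·g·y₁·y₂·(y₁ + y₂) = ½×9.81×0.2469×1.967×2.214 = 5.274.
q = √5.274 = 2.296 m²/s.
V₁ = q/y₁ = 2.296/0.2469 = 9.301 m/s.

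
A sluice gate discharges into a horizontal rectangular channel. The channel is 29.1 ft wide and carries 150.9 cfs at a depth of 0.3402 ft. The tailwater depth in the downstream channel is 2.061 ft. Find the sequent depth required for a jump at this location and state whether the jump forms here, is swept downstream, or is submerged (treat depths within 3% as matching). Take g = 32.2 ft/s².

y₂ = 2.052 ft; the jump forms here

q = Q/b = 150.9/29.1 = 5.186 ft²/s; V₁ = q/y₁ = 15.24 ft/s. Fr₁ = V₁/√(g·y₁) = 4.605.
By Bélanger, y₂/y₁ = ½[√(1 + 8Fr₁²) − 1] = ½[√170.68 − 1] = 6.032.
y₂ = 6.032 × 0.3402 = 2.052 ft.
Tailwater y_tw = 2.061 ft: y_tw ≈ y₂, so the jump forms here.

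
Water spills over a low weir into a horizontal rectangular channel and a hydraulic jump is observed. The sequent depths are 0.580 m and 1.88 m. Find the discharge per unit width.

For a rectangular channel the momentum equation gives q² = ½·g·y₁·y₂·(y₁ + y₂) = ½×9.81×0.580×1.88×2.46 = 13.2.
q = √13.2 = 3.63 m²/s.

q = 3.63 m²/s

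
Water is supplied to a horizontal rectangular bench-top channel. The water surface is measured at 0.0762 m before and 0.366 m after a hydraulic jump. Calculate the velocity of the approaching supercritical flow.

For a rectangular channel the momentum equation gives q² = ½·g·y₁·y₂·(y₁ + y₂) = ½×9.81×0.0762×0.366×0.442 = 0.0605.
q = √0.0605 = 0.246 m²/s.
V₁ = q/y₁ = 0.246/0.0762 = 3.23 m/s.

V₁ = 3.23 m/s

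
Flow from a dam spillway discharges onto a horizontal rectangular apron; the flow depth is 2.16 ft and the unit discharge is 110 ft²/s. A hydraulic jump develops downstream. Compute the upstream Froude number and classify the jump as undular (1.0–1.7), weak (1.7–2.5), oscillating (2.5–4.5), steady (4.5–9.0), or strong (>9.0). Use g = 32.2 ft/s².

Fr₁ = 6.11; steady jump

V₁ = q/y₁ = 110/2.16 = 50.9 ft/s. Fr₁ = V₁/√(g·y₁) = 50.9/√(32.2×2.16) = 6.11.
Fr₁ = 6.11 lies in the steady range.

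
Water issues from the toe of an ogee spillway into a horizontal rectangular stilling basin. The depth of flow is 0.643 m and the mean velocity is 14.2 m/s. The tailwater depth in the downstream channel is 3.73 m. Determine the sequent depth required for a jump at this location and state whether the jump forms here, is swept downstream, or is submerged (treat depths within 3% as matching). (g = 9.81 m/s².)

y₂ = 4.83 m; the jump is swept downstream

Fr₁ = V₁/√(g·y₁) = 14.2/√(9.81×0.643) = 5.65.
From the momentum equation for a rectangular channel, y₂/y₁ = ½[√(1 + 8Fr₁²) − 1] = ½[√256.7 − 1] = 7.51.
y₂ = 7.51 × 0.643 = 4.83 m.
Tailwater y_tw = 3.73 m: y_tw < y₂, so the jump is swept downstream.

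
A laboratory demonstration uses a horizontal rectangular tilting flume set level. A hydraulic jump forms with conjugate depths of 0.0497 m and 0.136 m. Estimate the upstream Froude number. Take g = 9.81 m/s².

Fr₁ = 2.26

For a rectangular channel the momentum equation gives q² = ½·g·y₁·y₂·(y₁ + y₂) = ½×9.81×0.0497×0.136×0.186 = 0.00616.
q = √0.00616 = 0.0785 m²/s.
V₁ = q/y₁ = 1.58 m/s; Fr₁ = V₁/√(g·y₁) = 2.26.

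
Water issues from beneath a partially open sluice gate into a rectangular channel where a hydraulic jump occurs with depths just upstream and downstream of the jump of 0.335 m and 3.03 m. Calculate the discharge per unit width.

For a rectangular channel the momentum equation gives q² = ½·g·y₁·y₂·(y₁ + y₂) = ½×9.81×0.335×3.03×3.36 = 16.8.
q = √16.8 = 4.09 m²/s.

q = 4.09 m²/s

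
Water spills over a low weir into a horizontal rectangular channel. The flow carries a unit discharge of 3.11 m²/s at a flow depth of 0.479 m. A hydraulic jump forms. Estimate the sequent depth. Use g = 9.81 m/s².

y₂ = 1.80 m

V₁ = q/y₁ = 3.11/0.479 = 6.49 m/s. Fr₁ = V₁/√(g·y₁) = 6.49/√(9.81×0.479) = 3.00.
By Bélanger, y₂/y₁ = ½[√(1 + 8Fr₁²) − 1] = ½[√72.77 − 1] = 3.77.
y₂ = 3.77 × 0.479 = 1.80 m.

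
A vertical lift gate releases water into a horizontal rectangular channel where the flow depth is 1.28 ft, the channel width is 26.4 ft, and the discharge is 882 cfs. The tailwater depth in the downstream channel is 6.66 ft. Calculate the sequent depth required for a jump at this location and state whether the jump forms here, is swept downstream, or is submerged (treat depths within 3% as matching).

q = Q/b = 882/26.4 = 33.4 ft²/s; V₁ = q/y₁ = 26.1 ft/s. Fr₁ = V₁/√(g·y₁) = 4.07.
Conjugate-depth relation: y₂/y₁ = ½[√(1 + 8Fr₁²) − 1] = ½[√133.2 − 1] = 5.27.
y₂ = 5.27 × 1.28 = 6.75 ft.
Tailwater y_tw = 6.66 ft: y_tw ≈ y₂, so the jump forms here.

y₂ = 6.75 ft; the jump forms here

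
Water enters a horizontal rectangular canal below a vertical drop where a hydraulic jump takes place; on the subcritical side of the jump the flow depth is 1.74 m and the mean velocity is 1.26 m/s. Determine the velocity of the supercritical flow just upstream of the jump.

Fr₂ = V₂/√(g·y₂) = 1.26/√(9.81×1.74) = 0.305.
From the momentum equation (using Fr₂), y₁/y₂ = ½[√(1 + 8Fr₂²) − 1] = ½[√1.744 − 1] = 0.160.
y₁ = 0.160 × 1.74 = 0.279 m.
V₁ = q/y₁ = 2.19/0.279 = 7.86 m/s.

V₁ = 7.86 m/s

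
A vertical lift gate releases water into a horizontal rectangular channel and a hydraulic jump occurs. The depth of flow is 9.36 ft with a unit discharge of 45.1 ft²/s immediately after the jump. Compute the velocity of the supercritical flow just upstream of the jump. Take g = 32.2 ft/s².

V₂ = q/y₂ = 45.1/9.36 = 4.82 ft/s; Fr₂ = V₂/√(g·y₂) = 0.278.
The Bélanger relation is symmetric: y₁/y₂ = ½[√(1 + 8Fr₂²) − 1] = ½[√1.616 − 1] = 0.136.
y₁ = 0.136 × 9.36 = 1.27 ft.
V₁ = q/y₁ = 45.1/1.27 = 35.5 ft/s.

V₁ = 35.5 ft/s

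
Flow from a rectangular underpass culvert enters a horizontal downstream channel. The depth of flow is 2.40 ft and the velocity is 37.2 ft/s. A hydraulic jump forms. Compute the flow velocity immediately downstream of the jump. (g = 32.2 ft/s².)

Fr₁ = V₁/√(g·y₁) = 37.2/√(32.2×2.40) = 4.23.
Conjugate-depth relation: y₂/y₁ = ½[√(1 + 8Fr₁²) − 1] = ½[√144.3 − 1] = 5.51.
y₂ = 5.51 × 2.40 = 13.2 ft.
q = V₁·y₁ = 37.2 × 2.40 = 89.3 ft²/s.
V₂ = q/y₂ = 89.3/13.2 = 6.76 ft/s.

V₂ = 6.76 ft/s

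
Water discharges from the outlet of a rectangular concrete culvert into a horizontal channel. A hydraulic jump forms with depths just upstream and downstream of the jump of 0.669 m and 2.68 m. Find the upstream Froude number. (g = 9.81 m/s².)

Fr₁ = 3.17

For a rectangular channel the momentum equation gives q² = ½·g·y₁·y₂·(y₁ + y₂) = ½×9.81×0.669×2.68×3.35 = 29.5.
q = √29.5 = 5.43 m²/s.
V₁ = q/y₁ = 8.11 m/s; Fr₁ = V₁/√(g·y₁) = 3.17.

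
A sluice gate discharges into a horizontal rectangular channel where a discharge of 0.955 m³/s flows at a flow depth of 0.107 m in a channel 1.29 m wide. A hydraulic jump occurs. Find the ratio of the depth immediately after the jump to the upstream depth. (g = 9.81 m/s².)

q = Q/b = 0.955/1.29 = 0.740 m²/s; V₁ = q/y₁ = 6.92 m/s. Fr₁ = V₁/√(g·y₁) = 6.75.
By Bélanger, y₂/y₁ = ½[√(1 + 8Fr₁²) − 1] = ½[√365.8 − 1] = 9.06.

y₂/y₁ = 9.06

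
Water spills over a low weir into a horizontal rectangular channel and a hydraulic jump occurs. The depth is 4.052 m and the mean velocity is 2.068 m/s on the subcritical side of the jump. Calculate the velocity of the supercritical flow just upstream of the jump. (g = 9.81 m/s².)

Fr₂ = V₂/√(g·y₂) = 2.068/√(9.81×4.052) = 0.3280.
The Bélanger relation is symmetric: y₁/y₂ = ½[√(1 + 8Fr₂²) − 1] = ½[√1.8607 − 1] = 0.1820.
y₁ = 0.1820 × 4.052 = 0.7376 m.
V₁ = q/y₁ = 8.380/0.7376 = 11.36 m/s.

V₁ = 11.36 m/s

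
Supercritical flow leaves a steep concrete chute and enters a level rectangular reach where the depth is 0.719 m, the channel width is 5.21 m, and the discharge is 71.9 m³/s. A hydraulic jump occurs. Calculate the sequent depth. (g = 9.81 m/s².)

q = Q/b = 71.9/5.21 = 13.8 m²/s; V₁ = q/y₁ = 19.2 m/s. Fr₁ = V₁/√(g·y₁) = 7.23.
From the momentum equation for a rectangular channel, y₂/y₁ = ½[√(1 + 8Fr₁²) − 1] = ½[√418.8 − 1] = 9.73.
y₂ = 9.73 × 0.719 = 7.00 m.

y₂ = 7.00 m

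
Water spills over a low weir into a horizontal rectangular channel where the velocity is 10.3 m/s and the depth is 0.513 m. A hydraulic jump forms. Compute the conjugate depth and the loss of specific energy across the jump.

Fr₁ = V₁/√(g·y₁) = 10.3/√(9.81×0.513) = 4.59.
By Bélanger, y₂/y₁ = ½[√(1 + 8Fr₁²) − 1] = ½[√169.6 − 1] = 6.01.
y₂ = 6.01 × 0.513 = 3.08 m.
Head loss: ΔE = (y₂ − y₁)³/(4y₁y₂) = (3.08 − 0.513)³/(4×0.513×3.08) = 17.0/6.33 = 2.69 m.

y₂ = 3.08 m; ΔE = 2.69 m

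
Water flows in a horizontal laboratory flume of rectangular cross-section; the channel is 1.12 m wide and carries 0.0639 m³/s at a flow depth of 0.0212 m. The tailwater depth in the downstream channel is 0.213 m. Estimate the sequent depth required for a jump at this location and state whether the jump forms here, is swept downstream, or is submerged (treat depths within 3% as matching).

q = Q/b = 0.0639/1.12 = 0.0571 m²/s; V₁ = q/y₁ = 2.69 m/s. Fr₁ = V₁/√(g·y₁) = 5.90.
Bélanger equation: y₂/y₁ = ½[√(1 + 8Fr₁²) − 1] = ½[√279.6 − 1] = 7.86.
y₂ = 7.86 × 0.0212 = 0.167 m.
Tailwater y_tw = 0.213 m: y_tw > y₂, so the jump is submerged.

y₂ = 0.167 m; the jump is submerged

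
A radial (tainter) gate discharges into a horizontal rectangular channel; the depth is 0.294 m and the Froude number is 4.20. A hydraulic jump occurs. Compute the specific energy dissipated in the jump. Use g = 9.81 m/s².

Fr₁ = 4.20 (given).
Sequent-depth ratio: y₂/y₁ = ½[√(1 + 8Fr₁²) − 1] = ½[√142.1 − 1] = 5.46.
y₂ = 5.46 × 0.294 = 1.61 m.
V₁ = Fr₁·√(g·y₁) = 4.20×√(9.81×0.294) = 7.13 m/s; q = V₁·y₁ = 2.10 m²/s. V₂ = q/y₂ = 2.10/1.61 = 1.31 m/s. E₁ = y₁ + V₁²/2g = 2.89 m; E₂ = y₂ + V₂²/2g = 1.69 m. ΔE = E₁ − E₂ = 1.19 m.

ΔE = 1.19 m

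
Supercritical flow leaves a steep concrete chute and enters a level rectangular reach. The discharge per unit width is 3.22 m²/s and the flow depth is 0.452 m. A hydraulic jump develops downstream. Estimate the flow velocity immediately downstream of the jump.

V₁ = q/y₁ = 3.22/0.452 = 7.12 m/s. Fr₁ = V₁/√(g·y₁) = 7.12/√(9.81×0.452) = 3.38.
By Bélanger, y₂/y₁ = ½[√(1 + 8Fr₁²) − 1] = ½[√92.56 − 1] = 4.31.
y₂ = 4.31 × 0.452 = 1.95 m.
V₂ = q/y₂ = 3.22/1.95 = 1.65 m/s.

V₂ = 1.65 m/s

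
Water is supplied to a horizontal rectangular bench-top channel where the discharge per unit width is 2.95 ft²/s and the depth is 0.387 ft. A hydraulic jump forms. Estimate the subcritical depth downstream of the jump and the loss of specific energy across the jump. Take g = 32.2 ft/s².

V₁ = q/y₁ = 2.95/0.387 = 7.62 ft/s. Fr₁ = V₁/√(g·y₁) = 7.62/√(32.2×0.387) = 2.16.
From the momentum equation for a rectangular channel, y₂/y₁ = ½[√(1 + 8Fr₁²) − 1] = ½[√38.30 − 1] = 2.59.
y₂ = 2.59 × 0.387 = 1.00 ft.
V₂ = q/y₂ = 2.95/1.00 = 2.94 ft/s. E₁ = y₁ + V₁²/2g = 1.29 ft; E₂ = y₂ + V₂²/2g = 1.14 ft. ΔE = E₁ − E₂ = 0.151 ft.

y₂ = 1.00 ft; ΔE = 0.151 ft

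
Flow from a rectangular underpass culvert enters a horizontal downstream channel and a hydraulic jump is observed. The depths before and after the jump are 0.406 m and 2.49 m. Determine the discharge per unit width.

q = 3.79 m²/s

For a rectangular channel the momentum equation gives q² = ½·g·y₁·y₂·(y₁ + y₂) = ½×9.81×0.406×2.49×2.90 = 14.4.
q = √14.4 = 3.79 m²/s.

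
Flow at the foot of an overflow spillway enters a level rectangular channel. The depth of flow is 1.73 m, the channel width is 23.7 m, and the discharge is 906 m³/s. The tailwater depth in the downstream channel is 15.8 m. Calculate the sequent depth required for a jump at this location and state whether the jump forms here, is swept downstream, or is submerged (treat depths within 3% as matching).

q = Q/b = 906/23.7 = 38.2 m²/s; V₁ = q/y₁ = 22.1 m/s. Fr₁ = V₁/√(g·y₁) = 5.36.
By Bélanger, y₂/y₁ = ½[√(1 + 8Fr₁²) − 1] = ½[√231.2 − 1] = 7.10.
y₂ = 7.10 × 1.73 = 12.3 m.
Tailwater y_tw = 15.8 m: y_tw > y₂, so the jump is submerged.

y₂ = 12.3 m; the jump is submerged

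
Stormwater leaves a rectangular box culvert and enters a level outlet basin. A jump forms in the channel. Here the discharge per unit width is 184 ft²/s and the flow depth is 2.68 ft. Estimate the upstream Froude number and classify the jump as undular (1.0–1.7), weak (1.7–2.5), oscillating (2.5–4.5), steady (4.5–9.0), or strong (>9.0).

V₁ = q/y₁ = 184/2.68 = 68.7 ft/s. Fr₁ = V₁/√(g·y₁) = 68.7/√(32.2×2.68) = 7.39.
Fr₁ = 7.39 lies in the steady range.

Fr₁ = 7.39; steady jump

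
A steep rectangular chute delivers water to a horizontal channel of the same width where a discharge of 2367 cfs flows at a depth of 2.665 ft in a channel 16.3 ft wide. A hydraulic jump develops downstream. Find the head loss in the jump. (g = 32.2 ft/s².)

ΔE = 27.14 ft

q = Q/b = 2367/16.3 = 145.2 ft²/s; V₁ = q/y₁ = 54.49 ft/s. Fr₁ = V₁/√(g·y₁) = 5.882.
Bélanger equation: y₂/y₁ = ½[√(1 + 8Fr₁²) − 1] = ½[√277.80 − 1] = 7.834.
y₂ = 7.834 × 2.665 = 20.88 ft.
Head loss: ΔE = (y₂ − y₁)³/(4y₁y₂) = (20.88 − 2.665)³/(4×2.665×20.88) = 6040/222.5 = 27.14 ft.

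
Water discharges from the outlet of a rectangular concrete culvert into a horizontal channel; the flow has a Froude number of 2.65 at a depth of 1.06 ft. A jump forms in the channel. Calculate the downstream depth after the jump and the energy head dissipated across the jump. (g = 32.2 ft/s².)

Fr₁ = 2.65 (given).
By Bélanger, y₂/y₁ = ½[√(1 + 8Fr₁²) − 1] = ½[√57.18 − 1] = 3.28.
y₂ = 3.28 × 1.06 = 3.48 ft.
Head loss: ΔE = (y₂ − y₁)³/(4y₁y₂) = (3.48 − 1.06)³/(4×1.06×3.48) = 14.1/14.7 = 0.958 ft.

y₂ = 3.48 ft; ΔE = 0.958 ft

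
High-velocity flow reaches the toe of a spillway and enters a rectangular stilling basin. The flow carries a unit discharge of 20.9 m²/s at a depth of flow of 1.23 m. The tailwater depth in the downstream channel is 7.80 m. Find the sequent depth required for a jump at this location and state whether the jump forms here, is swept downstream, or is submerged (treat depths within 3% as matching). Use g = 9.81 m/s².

y₂ = 7.92 m; the jump forms here

V₁ = q/y₁ = 20.9/1.23 = 17.0 m/s. Fr₁ = V₁/√(g·y₁) = 17.0/√(9.81×1.23) = 4.89.
By Bélanger, y₂/y₁ = ½[√(1 + 8Fr₁²) − 1] = ½[√192.4 − 1] = 6.44.
y₂ = 6.44 × 1.23 = 7.92 m.
Tailwater y_tw = 7.80 m: y_tw ≈ y₂, so the jump forms here.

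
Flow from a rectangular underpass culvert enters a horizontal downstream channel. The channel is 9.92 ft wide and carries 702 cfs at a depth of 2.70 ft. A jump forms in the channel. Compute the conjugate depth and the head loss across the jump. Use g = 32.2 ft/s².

q = Q/b = 702/9.92 = 70.8 ft²/s; V₁ = q/y₁ = 26.2 ft/s. Fr₁ = V₁/√(g·y₁) = 2.81.
Conjugate-depth relation: y₂/y₁ = ½[√(1 + 8Fr₁²) − 1] = ½[√64.21 − 1] = 3.51.
y₂ = 3.51 × 2.70 = 9.47 ft.
Head loss: ΔE = (y₂ − y₁)³/(4y₁y₂) = (9.47 − 2.70)³/(4×2.70×9.47) = 310/102 = 3.03 ft.

y₂ = 9.47 ft; ΔE = 3.03 ft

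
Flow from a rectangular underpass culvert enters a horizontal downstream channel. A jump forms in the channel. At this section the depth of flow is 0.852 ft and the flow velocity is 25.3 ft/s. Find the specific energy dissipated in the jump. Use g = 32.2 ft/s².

Fr₁ = V₁/√(g·y₁) = 25.3/√(32.2×0.852) = 4.83.
From the momentum equation for a rectangular channel, y₂/y₁ = ½[√(1 + 8Fr₁²) − 1] = ½[√187.7 − 1] = 6.35.
y₂ = 6.35 × 0.852 = 5.41 ft.
Head loss: ΔE = (y₂ − y₁)³/(4y₁y₂) = (5.41 − 0.852)³/(4×0.852×5.41) = 94.7/18.4 = 5.14 ft.

ΔE = 5.14 ft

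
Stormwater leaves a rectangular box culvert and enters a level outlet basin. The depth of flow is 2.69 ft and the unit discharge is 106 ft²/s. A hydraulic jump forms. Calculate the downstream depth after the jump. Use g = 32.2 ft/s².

V₁ = q/y₁ = 106/2.69 = 39.4 ft/s. Fr₁ = V₁/√(g·y₁) = 39.4/√(32.2×2.69) = 4.23.
By Bélanger, y₂/y₁ = ½[√(1 + 8Fr₁²) − 1] = ½[√144.4 − 1] = 5.51.
y₂ = 5.51 × 2.69 = 14.8 ft.

y₂ = 14.8 ft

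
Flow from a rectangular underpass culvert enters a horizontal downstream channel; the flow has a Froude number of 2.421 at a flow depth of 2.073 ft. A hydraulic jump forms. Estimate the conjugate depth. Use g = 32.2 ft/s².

Fr₁ = 2.421 (given).
By Bélanger, y₂/y₁ = ½[√(1 + 8Fr₁²) − 1] = ½[√47.890 − 1] = 2.960.
y₂ = 2.960 × 2.073 = 6.136 ft.

y₂ = 6.136 ft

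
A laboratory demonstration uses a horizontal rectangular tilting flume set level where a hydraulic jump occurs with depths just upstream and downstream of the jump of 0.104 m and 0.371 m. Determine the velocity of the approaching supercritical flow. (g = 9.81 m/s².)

For a rectangular channel the momentum equation gives q² = ½·g·y₁·y₂·(y₁ + y₂) = ½×9.81×0.104×0.371×0.475 = 0.0899.
q = √0.0899 = 0.300 m²/s.
V₁ = q/y₁ = 0.300/0.104 = 2.88 m/s.

V₁ = 2.88 m/s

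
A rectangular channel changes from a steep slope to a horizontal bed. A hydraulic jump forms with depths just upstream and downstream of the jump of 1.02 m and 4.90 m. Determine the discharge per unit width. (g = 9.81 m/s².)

q = 12.0 m²/s

For a rectangular channel the momentum equation gives q² = ½·g·y₁·y₂·(y₁ + y₂) = ½×9.81×1.02×4.90×5.92 = 145.
q = √145 = 12.0 m²/s.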